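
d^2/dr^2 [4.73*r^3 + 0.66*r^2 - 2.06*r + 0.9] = 28.38*r + 1.32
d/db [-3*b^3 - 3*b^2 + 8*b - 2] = -9*b^2 - 6*b + 8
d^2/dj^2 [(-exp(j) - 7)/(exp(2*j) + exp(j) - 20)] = (-exp(4*j) - 27*exp(3*j) - 141*exp(2*j) - 587*exp(j) - 540)*exp(j)/(exp(6*j) + 3*exp(5*j) - 57*exp(4*j) - 119*exp(3*j) + 1140*exp(2*j) + 1200*exp(j) - 8000)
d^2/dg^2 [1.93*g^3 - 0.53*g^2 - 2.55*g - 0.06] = 11.58*g - 1.06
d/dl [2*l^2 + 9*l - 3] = 4*l + 9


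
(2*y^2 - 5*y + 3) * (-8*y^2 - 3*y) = -16*y^4 + 34*y^3 - 9*y^2 - 9*y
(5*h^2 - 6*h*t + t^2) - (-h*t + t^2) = 5*h^2 - 5*h*t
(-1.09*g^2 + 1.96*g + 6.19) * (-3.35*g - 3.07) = 3.6515*g^3 - 3.2197*g^2 - 26.7537*g - 19.0033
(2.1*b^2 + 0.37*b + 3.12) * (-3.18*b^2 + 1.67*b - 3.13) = -6.678*b^4 + 2.3304*b^3 - 15.8767*b^2 + 4.0523*b - 9.7656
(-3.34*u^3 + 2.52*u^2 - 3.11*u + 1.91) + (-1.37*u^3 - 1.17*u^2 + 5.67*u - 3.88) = -4.71*u^3 + 1.35*u^2 + 2.56*u - 1.97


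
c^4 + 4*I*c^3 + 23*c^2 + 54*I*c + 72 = (c - 4*I)*(c - I)*(c + 3*I)*(c + 6*I)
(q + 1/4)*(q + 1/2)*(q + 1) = q^3 + 7*q^2/4 + 7*q/8 + 1/8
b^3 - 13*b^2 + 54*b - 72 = (b - 6)*(b - 4)*(b - 3)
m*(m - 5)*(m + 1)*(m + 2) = m^4 - 2*m^3 - 13*m^2 - 10*m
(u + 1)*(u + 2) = u^2 + 3*u + 2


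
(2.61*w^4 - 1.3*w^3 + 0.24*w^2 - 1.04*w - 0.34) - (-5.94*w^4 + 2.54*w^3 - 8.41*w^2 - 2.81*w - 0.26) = 8.55*w^4 - 3.84*w^3 + 8.65*w^2 + 1.77*w - 0.08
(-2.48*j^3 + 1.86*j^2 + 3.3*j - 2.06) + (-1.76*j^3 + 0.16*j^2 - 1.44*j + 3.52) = -4.24*j^3 + 2.02*j^2 + 1.86*j + 1.46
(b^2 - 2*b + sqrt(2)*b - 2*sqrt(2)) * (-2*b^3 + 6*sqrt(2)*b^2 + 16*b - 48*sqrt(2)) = -2*b^5 + 4*b^4 + 4*sqrt(2)*b^4 - 8*sqrt(2)*b^3 + 28*b^3 - 56*b^2 - 32*sqrt(2)*b^2 - 96*b + 64*sqrt(2)*b + 192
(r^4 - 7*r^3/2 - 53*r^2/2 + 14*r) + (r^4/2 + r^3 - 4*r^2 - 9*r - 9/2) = 3*r^4/2 - 5*r^3/2 - 61*r^2/2 + 5*r - 9/2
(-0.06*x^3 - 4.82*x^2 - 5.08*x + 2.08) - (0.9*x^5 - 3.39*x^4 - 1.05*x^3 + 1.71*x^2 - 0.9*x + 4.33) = -0.9*x^5 + 3.39*x^4 + 0.99*x^3 - 6.53*x^2 - 4.18*x - 2.25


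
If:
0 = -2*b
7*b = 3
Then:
No Solution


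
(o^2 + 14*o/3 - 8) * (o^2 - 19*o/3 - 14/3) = o^4 - 5*o^3/3 - 380*o^2/9 + 260*o/9 + 112/3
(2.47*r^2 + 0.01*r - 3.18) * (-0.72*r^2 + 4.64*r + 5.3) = -1.7784*r^4 + 11.4536*r^3 + 15.427*r^2 - 14.7022*r - 16.854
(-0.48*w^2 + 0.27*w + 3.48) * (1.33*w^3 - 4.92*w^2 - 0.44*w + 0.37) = -0.6384*w^5 + 2.7207*w^4 + 3.5112*w^3 - 17.418*w^2 - 1.4313*w + 1.2876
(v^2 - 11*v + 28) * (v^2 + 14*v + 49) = v^4 + 3*v^3 - 77*v^2 - 147*v + 1372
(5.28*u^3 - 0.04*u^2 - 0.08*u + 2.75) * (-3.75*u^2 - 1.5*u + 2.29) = -19.8*u^5 - 7.77*u^4 + 12.4512*u^3 - 10.2841*u^2 - 4.3082*u + 6.2975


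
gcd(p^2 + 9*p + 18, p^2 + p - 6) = p + 3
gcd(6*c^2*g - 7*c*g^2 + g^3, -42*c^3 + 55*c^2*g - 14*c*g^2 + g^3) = 6*c^2 - 7*c*g + g^2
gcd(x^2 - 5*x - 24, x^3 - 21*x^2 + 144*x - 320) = x - 8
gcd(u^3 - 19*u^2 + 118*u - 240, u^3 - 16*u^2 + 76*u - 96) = u^2 - 14*u + 48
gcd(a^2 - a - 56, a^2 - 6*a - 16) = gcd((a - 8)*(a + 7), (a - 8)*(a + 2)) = a - 8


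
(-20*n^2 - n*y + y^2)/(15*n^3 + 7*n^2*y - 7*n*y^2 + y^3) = (4*n + y)/(-3*n^2 - 2*n*y + y^2)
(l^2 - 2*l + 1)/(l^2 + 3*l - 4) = (l - 1)/(l + 4)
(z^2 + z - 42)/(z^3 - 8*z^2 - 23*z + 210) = (z + 7)/(z^2 - 2*z - 35)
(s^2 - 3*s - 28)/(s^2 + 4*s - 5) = (s^2 - 3*s - 28)/(s^2 + 4*s - 5)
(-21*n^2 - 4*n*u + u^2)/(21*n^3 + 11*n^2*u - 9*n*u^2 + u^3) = (3*n + u)/(-3*n^2 - 2*n*u + u^2)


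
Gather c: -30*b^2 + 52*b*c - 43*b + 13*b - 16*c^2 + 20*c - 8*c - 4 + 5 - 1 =-30*b^2 - 30*b - 16*c^2 + c*(52*b + 12)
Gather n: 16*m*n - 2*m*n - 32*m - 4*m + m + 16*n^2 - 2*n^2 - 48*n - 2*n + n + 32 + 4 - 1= -35*m + 14*n^2 + n*(14*m - 49) + 35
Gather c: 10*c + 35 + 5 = 10*c + 40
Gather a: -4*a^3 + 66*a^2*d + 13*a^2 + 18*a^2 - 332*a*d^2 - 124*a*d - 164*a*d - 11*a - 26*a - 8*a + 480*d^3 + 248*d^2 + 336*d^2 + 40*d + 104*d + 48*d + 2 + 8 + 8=-4*a^3 + a^2*(66*d + 31) + a*(-332*d^2 - 288*d - 45) + 480*d^3 + 584*d^2 + 192*d + 18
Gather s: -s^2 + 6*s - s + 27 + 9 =-s^2 + 5*s + 36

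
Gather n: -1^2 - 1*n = -n - 1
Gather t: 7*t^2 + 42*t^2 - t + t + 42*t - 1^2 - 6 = 49*t^2 + 42*t - 7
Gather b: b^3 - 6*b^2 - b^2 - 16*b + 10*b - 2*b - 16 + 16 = b^3 - 7*b^2 - 8*b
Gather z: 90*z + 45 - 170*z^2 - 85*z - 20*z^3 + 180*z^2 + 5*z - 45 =-20*z^3 + 10*z^2 + 10*z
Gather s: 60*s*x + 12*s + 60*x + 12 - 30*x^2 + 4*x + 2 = s*(60*x + 12) - 30*x^2 + 64*x + 14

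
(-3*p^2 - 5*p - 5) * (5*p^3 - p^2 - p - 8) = -15*p^5 - 22*p^4 - 17*p^3 + 34*p^2 + 45*p + 40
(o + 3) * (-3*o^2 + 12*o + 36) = -3*o^3 + 3*o^2 + 72*o + 108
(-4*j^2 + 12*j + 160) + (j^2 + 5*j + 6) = -3*j^2 + 17*j + 166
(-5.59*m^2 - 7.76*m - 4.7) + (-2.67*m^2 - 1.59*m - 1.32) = -8.26*m^2 - 9.35*m - 6.02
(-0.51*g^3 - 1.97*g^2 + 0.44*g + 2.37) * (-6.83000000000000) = 3.4833*g^3 + 13.4551*g^2 - 3.0052*g - 16.1871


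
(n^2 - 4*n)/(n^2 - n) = (n - 4)/(n - 1)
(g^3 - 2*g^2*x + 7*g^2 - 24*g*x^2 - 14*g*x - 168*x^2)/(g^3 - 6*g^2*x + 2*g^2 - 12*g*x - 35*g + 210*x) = (g + 4*x)/(g - 5)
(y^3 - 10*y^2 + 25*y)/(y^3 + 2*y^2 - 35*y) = (y - 5)/(y + 7)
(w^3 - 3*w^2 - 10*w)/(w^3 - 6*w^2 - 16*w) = (w - 5)/(w - 8)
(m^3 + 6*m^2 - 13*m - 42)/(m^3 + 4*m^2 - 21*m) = (m + 2)/m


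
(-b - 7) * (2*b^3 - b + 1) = -2*b^4 - 14*b^3 + b^2 + 6*b - 7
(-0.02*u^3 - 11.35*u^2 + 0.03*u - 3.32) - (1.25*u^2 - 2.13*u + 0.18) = -0.02*u^3 - 12.6*u^2 + 2.16*u - 3.5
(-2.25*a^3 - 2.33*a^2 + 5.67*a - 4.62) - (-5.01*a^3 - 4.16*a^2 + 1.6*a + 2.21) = 2.76*a^3 + 1.83*a^2 + 4.07*a - 6.83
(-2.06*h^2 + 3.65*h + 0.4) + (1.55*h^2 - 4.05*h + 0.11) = -0.51*h^2 - 0.4*h + 0.51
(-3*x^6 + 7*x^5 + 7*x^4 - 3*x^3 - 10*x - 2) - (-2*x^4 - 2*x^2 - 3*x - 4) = -3*x^6 + 7*x^5 + 9*x^4 - 3*x^3 + 2*x^2 - 7*x + 2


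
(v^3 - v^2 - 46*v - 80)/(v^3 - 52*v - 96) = (v + 5)/(v + 6)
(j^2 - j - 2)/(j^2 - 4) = (j + 1)/(j + 2)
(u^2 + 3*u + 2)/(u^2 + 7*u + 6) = (u + 2)/(u + 6)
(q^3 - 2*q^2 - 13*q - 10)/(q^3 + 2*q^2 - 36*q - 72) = (q^2 - 4*q - 5)/(q^2 - 36)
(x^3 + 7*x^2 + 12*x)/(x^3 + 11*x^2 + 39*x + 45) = x*(x + 4)/(x^2 + 8*x + 15)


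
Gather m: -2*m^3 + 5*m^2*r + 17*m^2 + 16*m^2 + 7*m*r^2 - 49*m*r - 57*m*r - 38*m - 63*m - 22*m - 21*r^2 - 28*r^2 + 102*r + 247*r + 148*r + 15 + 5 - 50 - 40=-2*m^3 + m^2*(5*r + 33) + m*(7*r^2 - 106*r - 123) - 49*r^2 + 497*r - 70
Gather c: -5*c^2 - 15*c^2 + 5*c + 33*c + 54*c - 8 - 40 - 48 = -20*c^2 + 92*c - 96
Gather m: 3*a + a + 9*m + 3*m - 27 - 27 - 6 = 4*a + 12*m - 60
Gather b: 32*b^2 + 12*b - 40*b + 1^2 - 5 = 32*b^2 - 28*b - 4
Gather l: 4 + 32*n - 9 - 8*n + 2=24*n - 3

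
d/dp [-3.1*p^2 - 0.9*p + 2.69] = -6.2*p - 0.9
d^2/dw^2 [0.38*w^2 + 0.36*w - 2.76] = 0.760000000000000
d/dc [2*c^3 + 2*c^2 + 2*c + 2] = 6*c^2 + 4*c + 2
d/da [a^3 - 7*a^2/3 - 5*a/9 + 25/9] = 3*a^2 - 14*a/3 - 5/9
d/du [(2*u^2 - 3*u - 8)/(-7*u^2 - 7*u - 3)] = (-35*u^2 - 124*u - 47)/(49*u^4 + 98*u^3 + 91*u^2 + 42*u + 9)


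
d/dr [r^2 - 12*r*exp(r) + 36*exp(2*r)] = -12*r*exp(r) + 2*r + 72*exp(2*r) - 12*exp(r)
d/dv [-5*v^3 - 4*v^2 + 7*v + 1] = -15*v^2 - 8*v + 7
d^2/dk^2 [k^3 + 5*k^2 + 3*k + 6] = 6*k + 10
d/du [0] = 0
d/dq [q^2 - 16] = 2*q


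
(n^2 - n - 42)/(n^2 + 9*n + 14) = (n^2 - n - 42)/(n^2 + 9*n + 14)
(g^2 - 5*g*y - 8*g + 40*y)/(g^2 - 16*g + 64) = (g - 5*y)/(g - 8)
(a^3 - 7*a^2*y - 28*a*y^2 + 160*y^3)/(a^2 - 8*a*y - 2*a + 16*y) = (a^2 + a*y - 20*y^2)/(a - 2)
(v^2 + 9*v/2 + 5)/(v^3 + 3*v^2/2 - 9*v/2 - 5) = (v + 2)/(v^2 - v - 2)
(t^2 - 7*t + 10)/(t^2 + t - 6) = (t - 5)/(t + 3)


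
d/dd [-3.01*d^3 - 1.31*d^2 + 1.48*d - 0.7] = -9.03*d^2 - 2.62*d + 1.48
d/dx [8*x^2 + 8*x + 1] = 16*x + 8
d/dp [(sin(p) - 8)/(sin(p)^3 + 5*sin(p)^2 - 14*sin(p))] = (-2*sin(p)^3 + 19*sin(p)^2 + 80*sin(p) - 112)*cos(p)/((sin(p) - 2)^2*(sin(p) + 7)^2*sin(p)^2)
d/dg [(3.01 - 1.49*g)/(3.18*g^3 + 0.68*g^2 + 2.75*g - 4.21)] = (9.4764*g^3 - 27.7022*g^2 - 4.0936*g - 2.0046)/(10.1124*g^6 + 4.3248*g^5 + 17.9524*g^4 - 23.0356*g^3 + 1.8369*g^2 - 23.155*g + 17.7241)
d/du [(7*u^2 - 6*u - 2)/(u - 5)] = (7*u^2 - 70*u + 32)/(u^2 - 10*u + 25)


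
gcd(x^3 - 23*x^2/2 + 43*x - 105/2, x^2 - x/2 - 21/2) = x - 7/2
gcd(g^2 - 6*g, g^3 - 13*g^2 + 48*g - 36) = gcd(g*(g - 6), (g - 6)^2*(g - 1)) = g - 6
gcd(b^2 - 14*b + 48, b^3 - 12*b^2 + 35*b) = 1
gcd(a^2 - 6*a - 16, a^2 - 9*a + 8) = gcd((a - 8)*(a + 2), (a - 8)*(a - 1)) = a - 8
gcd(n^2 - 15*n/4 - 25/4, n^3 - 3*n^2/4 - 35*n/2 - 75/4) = n^2 - 15*n/4 - 25/4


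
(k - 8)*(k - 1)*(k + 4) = k^3 - 5*k^2 - 28*k + 32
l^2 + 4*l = l*(l + 4)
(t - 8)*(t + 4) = t^2 - 4*t - 32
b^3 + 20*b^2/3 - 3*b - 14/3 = (b - 1)*(b + 2/3)*(b + 7)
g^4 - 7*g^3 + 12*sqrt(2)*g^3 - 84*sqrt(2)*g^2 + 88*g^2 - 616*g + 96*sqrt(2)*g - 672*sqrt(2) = (g - 7)*(g + 2*sqrt(2))*(g + 4*sqrt(2))*(g + 6*sqrt(2))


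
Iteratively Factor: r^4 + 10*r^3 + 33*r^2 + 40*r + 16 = (r + 4)*(r^3 + 6*r^2 + 9*r + 4) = (r + 1)*(r + 4)*(r^2 + 5*r + 4) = (r + 1)*(r + 4)^2*(r + 1)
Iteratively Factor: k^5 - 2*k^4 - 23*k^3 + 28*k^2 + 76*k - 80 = (k + 2)*(k^4 - 4*k^3 - 15*k^2 + 58*k - 40) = (k - 5)*(k + 2)*(k^3 + k^2 - 10*k + 8) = (k - 5)*(k - 2)*(k + 2)*(k^2 + 3*k - 4) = (k - 5)*(k - 2)*(k + 2)*(k + 4)*(k - 1)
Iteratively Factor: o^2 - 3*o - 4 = (o + 1)*(o - 4)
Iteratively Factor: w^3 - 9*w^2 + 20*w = (w)*(w^2 - 9*w + 20) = w*(w - 5)*(w - 4)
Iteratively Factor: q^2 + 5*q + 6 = (q + 3)*(q + 2)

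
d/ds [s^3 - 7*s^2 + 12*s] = 3*s^2 - 14*s + 12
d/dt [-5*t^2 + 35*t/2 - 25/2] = 35/2 - 10*t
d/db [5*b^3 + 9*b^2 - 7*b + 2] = 15*b^2 + 18*b - 7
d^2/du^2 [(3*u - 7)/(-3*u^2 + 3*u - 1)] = 6*(-3*(2*u - 1)^2*(3*u - 7) + (9*u - 10)*(3*u^2 - 3*u + 1))/(3*u^2 - 3*u + 1)^3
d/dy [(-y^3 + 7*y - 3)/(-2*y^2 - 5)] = (2*y^4 + 29*y^2 - 12*y - 35)/(4*y^4 + 20*y^2 + 25)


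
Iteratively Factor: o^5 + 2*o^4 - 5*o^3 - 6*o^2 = (o - 2)*(o^4 + 4*o^3 + 3*o^2) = (o - 2)*(o + 3)*(o^3 + o^2) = (o - 2)*(o + 1)*(o + 3)*(o^2) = o*(o - 2)*(o + 1)*(o + 3)*(o)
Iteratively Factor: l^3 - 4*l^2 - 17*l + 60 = (l - 3)*(l^2 - l - 20) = (l - 5)*(l - 3)*(l + 4)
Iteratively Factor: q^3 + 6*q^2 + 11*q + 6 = (q + 3)*(q^2 + 3*q + 2) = (q + 2)*(q + 3)*(q + 1)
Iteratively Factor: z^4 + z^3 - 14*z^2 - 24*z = (z)*(z^3 + z^2 - 14*z - 24) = z*(z + 3)*(z^2 - 2*z - 8) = z*(z - 4)*(z + 3)*(z + 2)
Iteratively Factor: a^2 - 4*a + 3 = (a - 1)*(a - 3)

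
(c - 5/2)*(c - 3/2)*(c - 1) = c^3 - 5*c^2 + 31*c/4 - 15/4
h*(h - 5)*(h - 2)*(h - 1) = h^4 - 8*h^3 + 17*h^2 - 10*h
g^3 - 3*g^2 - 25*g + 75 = (g - 5)*(g - 3)*(g + 5)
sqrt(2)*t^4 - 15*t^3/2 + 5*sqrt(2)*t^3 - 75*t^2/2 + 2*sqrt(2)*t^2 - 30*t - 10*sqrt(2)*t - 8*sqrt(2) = (t + 1)*(t + 4)*(t - 4*sqrt(2))*(sqrt(2)*t + 1/2)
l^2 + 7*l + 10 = (l + 2)*(l + 5)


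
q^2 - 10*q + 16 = (q - 8)*(q - 2)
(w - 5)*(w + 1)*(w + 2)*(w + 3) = w^4 + w^3 - 19*w^2 - 49*w - 30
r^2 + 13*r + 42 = (r + 6)*(r + 7)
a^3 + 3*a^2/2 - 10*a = a*(a - 5/2)*(a + 4)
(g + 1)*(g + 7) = g^2 + 8*g + 7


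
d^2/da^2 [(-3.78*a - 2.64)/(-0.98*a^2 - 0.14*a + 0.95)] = ((1.96*a + 0.14)*(3.78*a + 2.64)*(3.92*a + 0.28) - (22.2264*a + 6.2328)*(0.98*a^2 + 0.14*a - 0.95))/(0.98*a^2 + 0.14*a - 0.95)^3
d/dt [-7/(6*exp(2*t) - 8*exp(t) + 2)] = (21*exp(t) - 14)*exp(t)/(3*exp(2*t) - 4*exp(t) + 1)^2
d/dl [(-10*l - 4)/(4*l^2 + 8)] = (5*l^2 + 4*l - 10)/(2*(l^4 + 4*l^2 + 4))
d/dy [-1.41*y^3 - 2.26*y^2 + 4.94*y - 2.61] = -4.23*y^2 - 4.52*y + 4.94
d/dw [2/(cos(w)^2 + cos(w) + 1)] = 2*(2*cos(w) + 1)*sin(w)/(cos(w)^2 + cos(w) + 1)^2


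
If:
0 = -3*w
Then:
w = 0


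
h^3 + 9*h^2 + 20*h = h*(h + 4)*(h + 5)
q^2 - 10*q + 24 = (q - 6)*(q - 4)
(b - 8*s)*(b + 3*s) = b^2 - 5*b*s - 24*s^2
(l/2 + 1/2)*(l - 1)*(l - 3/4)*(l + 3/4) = l^4/2 - 25*l^2/32 + 9/32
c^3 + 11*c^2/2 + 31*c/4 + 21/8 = (c + 1/2)*(c + 3/2)*(c + 7/2)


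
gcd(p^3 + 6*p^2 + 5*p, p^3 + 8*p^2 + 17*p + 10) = p^2 + 6*p + 5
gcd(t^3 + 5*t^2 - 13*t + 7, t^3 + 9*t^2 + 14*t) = t + 7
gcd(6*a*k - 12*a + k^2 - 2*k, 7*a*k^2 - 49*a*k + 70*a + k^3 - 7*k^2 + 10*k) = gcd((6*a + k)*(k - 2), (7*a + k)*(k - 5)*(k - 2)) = k - 2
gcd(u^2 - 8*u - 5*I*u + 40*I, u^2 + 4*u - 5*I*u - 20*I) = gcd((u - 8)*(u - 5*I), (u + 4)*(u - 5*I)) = u - 5*I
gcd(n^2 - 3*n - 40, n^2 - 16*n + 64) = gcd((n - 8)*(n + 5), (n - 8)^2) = n - 8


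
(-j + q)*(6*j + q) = -6*j^2 + 5*j*q + q^2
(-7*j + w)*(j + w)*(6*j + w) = -42*j^3 - 43*j^2*w + w^3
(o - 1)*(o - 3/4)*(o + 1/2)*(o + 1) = o^4 - o^3/4 - 11*o^2/8 + o/4 + 3/8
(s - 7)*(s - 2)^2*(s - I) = s^4 - 11*s^3 - I*s^3 + 32*s^2 + 11*I*s^2 - 28*s - 32*I*s + 28*I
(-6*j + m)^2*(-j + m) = -36*j^3 + 48*j^2*m - 13*j*m^2 + m^3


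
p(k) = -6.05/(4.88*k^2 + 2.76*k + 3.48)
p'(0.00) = 1.38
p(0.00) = -1.74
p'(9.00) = 0.00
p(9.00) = -0.01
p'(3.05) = 0.06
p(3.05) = -0.11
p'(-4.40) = -0.03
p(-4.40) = -0.07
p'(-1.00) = -1.35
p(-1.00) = -1.08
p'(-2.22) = -0.25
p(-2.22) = -0.28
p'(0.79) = 0.84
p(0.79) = -0.69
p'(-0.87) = -1.52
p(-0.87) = -1.27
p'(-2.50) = -0.18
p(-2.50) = -0.22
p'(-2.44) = -0.19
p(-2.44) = -0.23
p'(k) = -6.05*(-9.76*k - 2.76)/(4.88*k^2 + 2.76*k + 3.48)^2 = (59.048*k + 16.698)/(4.88*k^2 + 2.76*k + 3.48)^2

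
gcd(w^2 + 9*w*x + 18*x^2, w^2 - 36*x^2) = w + 6*x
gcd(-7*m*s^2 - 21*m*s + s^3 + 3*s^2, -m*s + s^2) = s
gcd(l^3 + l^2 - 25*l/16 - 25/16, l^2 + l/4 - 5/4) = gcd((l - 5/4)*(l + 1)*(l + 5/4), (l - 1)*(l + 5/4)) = l + 5/4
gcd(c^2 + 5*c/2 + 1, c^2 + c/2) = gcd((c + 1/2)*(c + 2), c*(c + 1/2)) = c + 1/2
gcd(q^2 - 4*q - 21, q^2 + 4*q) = 1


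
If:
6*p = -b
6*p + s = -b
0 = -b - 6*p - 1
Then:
No Solution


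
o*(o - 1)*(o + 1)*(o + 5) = o^4 + 5*o^3 - o^2 - 5*o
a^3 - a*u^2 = a*(a - u)*(a + u)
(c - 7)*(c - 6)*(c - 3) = c^3 - 16*c^2 + 81*c - 126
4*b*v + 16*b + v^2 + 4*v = (4*b + v)*(v + 4)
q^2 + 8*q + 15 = (q + 3)*(q + 5)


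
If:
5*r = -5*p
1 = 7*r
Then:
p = -1/7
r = 1/7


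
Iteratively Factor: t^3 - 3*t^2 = (t)*(t^2 - 3*t) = t^2*(t - 3)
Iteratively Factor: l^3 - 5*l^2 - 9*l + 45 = (l + 3)*(l^2 - 8*l + 15) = (l - 5)*(l + 3)*(l - 3)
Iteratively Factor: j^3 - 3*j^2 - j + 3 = (j - 1)*(j^2 - 2*j - 3) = (j - 1)*(j + 1)*(j - 3)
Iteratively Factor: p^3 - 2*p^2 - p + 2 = (p - 1)*(p^2 - p - 2) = (p - 2)*(p - 1)*(p + 1)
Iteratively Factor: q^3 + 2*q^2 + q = (q + 1)*(q^2 + q) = (q + 1)^2*(q)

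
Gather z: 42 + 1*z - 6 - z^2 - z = 36 - z^2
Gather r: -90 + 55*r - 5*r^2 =-5*r^2 + 55*r - 90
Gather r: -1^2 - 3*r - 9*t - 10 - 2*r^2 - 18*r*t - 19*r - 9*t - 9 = -2*r^2 + r*(-18*t - 22) - 18*t - 20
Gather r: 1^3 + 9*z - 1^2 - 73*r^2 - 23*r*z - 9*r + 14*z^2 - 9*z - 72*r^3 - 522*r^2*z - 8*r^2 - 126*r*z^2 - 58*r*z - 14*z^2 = -72*r^3 + r^2*(-522*z - 81) + r*(-126*z^2 - 81*z - 9)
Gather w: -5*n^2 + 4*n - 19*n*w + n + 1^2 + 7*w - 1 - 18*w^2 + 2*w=-5*n^2 + 5*n - 18*w^2 + w*(9 - 19*n)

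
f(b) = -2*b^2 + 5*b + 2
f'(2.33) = -4.32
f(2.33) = 2.79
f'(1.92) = -2.68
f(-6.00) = -100.00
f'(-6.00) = 29.00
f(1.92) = 4.23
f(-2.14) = -17.86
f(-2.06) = -16.79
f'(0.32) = 3.72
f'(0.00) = 5.00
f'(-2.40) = 14.60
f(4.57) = -16.92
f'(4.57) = -13.28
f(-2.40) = -21.52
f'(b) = 5 - 4*b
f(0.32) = 3.40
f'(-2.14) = 13.56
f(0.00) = 2.00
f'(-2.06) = 13.24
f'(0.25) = 4.00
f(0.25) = 3.12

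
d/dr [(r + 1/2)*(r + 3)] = 2*r + 7/2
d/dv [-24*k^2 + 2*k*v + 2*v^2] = 2*k + 4*v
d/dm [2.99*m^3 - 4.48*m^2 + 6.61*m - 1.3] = 8.97*m^2 - 8.96*m + 6.61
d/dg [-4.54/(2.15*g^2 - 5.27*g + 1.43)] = (19.522*g - 23.9258)/(2.15*g^2 - 5.27*g + 1.43)^2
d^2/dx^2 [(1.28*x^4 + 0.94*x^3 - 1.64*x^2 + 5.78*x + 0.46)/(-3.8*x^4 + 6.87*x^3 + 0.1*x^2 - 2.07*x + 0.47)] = (-1.13686837721616e-13*x^10 - 93.97856*x^9 + 139.1712*x^8 - 1139.76288*x^7 + 2460.142528*x^6 - 1512.260496*x^5 + 204.970848*x^4 - 451.999408*x^3 + 254.95152*x^2 + 9.867168*x - 14.42104)/(54.872*x^12 - 297.6084*x^11 + 533.71266*x^10 - 218.906703*x^9 - 358.64199*x^8 + 361.785969*x^7 - 8.09662900000001*x^6 - 112.369149*x^5 + 41.321628*x^4 + 4.900734*x^3 - 6.107979*x^2 + 1.371789*x - 0.103823)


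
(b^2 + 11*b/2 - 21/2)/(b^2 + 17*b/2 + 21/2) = (2*b - 3)/(2*b + 3)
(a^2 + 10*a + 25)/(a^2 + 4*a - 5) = (a + 5)/(a - 1)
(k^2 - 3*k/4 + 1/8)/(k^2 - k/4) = (k - 1/2)/k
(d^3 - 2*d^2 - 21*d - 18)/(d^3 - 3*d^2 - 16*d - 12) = (d + 3)/(d + 2)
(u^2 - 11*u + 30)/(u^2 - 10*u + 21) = (u^2 - 11*u + 30)/(u^2 - 10*u + 21)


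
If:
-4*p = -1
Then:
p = 1/4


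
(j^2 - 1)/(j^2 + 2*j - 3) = (j + 1)/(j + 3)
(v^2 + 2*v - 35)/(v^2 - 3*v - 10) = (v + 7)/(v + 2)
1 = 1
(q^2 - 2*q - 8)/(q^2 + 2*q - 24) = (q + 2)/(q + 6)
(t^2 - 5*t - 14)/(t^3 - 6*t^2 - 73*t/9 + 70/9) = 9*(t + 2)/(9*t^2 + 9*t - 10)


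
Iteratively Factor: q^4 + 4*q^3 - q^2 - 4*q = (q + 4)*(q^3 - q) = q*(q + 4)*(q^2 - 1) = q*(q + 1)*(q + 4)*(q - 1)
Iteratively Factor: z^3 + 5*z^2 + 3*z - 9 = (z - 1)*(z^2 + 6*z + 9) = (z - 1)*(z + 3)*(z + 3)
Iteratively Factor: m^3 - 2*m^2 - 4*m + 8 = (m - 2)*(m^2 - 4) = (m - 2)^2*(m + 2)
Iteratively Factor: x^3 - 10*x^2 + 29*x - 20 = (x - 4)*(x^2 - 6*x + 5) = (x - 4)*(x - 1)*(x - 5)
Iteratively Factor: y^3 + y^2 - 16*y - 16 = (y + 1)*(y^2 - 16) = (y + 1)*(y + 4)*(y - 4)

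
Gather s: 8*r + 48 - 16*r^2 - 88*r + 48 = -16*r^2 - 80*r + 96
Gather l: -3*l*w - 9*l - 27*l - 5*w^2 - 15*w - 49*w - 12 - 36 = l*(-3*w - 36) - 5*w^2 - 64*w - 48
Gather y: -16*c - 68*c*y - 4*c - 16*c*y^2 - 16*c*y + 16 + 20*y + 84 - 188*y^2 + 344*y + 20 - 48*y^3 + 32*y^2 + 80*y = -20*c - 48*y^3 + y^2*(-16*c - 156) + y*(444 - 84*c) + 120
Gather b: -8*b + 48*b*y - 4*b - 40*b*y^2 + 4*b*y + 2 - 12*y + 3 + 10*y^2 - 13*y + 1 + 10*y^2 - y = b*(-40*y^2 + 52*y - 12) + 20*y^2 - 26*y + 6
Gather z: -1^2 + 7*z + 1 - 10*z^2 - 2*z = -10*z^2 + 5*z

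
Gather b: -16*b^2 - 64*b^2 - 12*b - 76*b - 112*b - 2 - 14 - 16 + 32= -80*b^2 - 200*b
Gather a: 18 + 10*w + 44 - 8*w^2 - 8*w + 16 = -8*w^2 + 2*w + 78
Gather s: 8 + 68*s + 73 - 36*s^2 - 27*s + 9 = -36*s^2 + 41*s + 90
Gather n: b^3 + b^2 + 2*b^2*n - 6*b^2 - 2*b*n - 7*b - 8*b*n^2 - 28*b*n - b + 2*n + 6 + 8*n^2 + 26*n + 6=b^3 - 5*b^2 - 8*b + n^2*(8 - 8*b) + n*(2*b^2 - 30*b + 28) + 12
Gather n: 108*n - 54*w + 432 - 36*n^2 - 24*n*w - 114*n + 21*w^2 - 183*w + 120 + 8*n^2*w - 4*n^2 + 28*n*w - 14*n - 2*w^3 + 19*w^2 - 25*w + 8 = n^2*(8*w - 40) + n*(4*w - 20) - 2*w^3 + 40*w^2 - 262*w + 560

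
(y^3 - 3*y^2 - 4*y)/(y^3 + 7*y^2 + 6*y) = (y - 4)/(y + 6)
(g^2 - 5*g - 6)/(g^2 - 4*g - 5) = (g - 6)/(g - 5)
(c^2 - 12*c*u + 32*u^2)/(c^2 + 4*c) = (c^2 - 12*c*u + 32*u^2)/(c*(c + 4))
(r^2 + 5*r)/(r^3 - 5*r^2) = (r + 5)/(r*(r - 5))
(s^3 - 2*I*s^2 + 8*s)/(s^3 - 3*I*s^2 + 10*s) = (s - 4*I)/(s - 5*I)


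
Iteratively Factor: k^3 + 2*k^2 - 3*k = (k - 1)*(k^2 + 3*k) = k*(k - 1)*(k + 3)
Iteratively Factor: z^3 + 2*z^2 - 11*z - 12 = (z + 4)*(z^2 - 2*z - 3) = (z + 1)*(z + 4)*(z - 3)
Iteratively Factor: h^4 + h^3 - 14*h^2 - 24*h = (h - 4)*(h^3 + 5*h^2 + 6*h) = (h - 4)*(h + 3)*(h^2 + 2*h) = h*(h - 4)*(h + 3)*(h + 2)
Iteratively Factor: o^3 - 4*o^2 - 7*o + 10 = (o - 5)*(o^2 + o - 2) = (o - 5)*(o + 2)*(o - 1)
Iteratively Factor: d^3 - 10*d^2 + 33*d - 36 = (d - 4)*(d^2 - 6*d + 9) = (d - 4)*(d - 3)*(d - 3)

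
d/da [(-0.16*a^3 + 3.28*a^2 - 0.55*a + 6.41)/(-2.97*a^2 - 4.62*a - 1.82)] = (0.4752*a^4 + 1.4784*a^3 - 15.9135*a^2 + 26.1362*a + 30.6152)/(8.8209*a^4 + 27.4428*a^3 + 32.1552*a^2 + 16.8168*a + 3.3124)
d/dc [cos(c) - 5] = -sin(c)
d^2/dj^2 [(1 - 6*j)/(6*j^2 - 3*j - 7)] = 6*(3*(4*j - 1)^2*(6*j - 1) + 4*(9*j - 2)*(-6*j^2 + 3*j + 7))/(-6*j^2 + 3*j + 7)^3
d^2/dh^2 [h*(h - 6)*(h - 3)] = 6*h - 18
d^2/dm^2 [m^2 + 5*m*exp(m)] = 5*m*exp(m) + 10*exp(m) + 2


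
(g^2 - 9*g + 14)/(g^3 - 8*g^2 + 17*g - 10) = (g - 7)/(g^2 - 6*g + 5)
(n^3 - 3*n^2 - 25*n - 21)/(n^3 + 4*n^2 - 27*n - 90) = (n^2 - 6*n - 7)/(n^2 + n - 30)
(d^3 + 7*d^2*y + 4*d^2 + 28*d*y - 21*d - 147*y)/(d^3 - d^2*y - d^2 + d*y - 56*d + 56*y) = (-d^2 - 7*d*y + 3*d + 21*y)/(-d^2 + d*y + 8*d - 8*y)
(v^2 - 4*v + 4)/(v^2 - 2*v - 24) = (-v^2 + 4*v - 4)/(-v^2 + 2*v + 24)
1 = 1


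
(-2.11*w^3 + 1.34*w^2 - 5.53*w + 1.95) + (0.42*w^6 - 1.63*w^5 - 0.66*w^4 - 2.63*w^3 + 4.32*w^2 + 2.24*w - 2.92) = 0.42*w^6 - 1.63*w^5 - 0.66*w^4 - 4.74*w^3 + 5.66*w^2 - 3.29*w - 0.97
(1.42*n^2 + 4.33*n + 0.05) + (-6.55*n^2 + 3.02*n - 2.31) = -5.13*n^2 + 7.35*n - 2.26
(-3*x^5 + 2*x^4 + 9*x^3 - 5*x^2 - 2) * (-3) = 9*x^5 - 6*x^4 - 27*x^3 + 15*x^2 + 6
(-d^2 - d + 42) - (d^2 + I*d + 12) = -2*d^2 - d - I*d + 30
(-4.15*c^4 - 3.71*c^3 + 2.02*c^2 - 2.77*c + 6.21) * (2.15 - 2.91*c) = 12.0765*c^5 + 1.8736*c^4 - 13.8547*c^3 + 12.4037*c^2 - 24.0266*c + 13.3515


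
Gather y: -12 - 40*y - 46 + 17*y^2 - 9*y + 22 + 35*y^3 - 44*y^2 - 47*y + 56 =35*y^3 - 27*y^2 - 96*y + 20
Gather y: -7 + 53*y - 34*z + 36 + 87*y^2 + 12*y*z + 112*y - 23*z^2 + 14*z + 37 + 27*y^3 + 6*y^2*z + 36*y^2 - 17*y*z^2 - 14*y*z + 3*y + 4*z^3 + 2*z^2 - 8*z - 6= 27*y^3 + y^2*(6*z + 123) + y*(-17*z^2 - 2*z + 168) + 4*z^3 - 21*z^2 - 28*z + 60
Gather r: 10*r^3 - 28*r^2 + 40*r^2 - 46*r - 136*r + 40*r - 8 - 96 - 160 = 10*r^3 + 12*r^2 - 142*r - 264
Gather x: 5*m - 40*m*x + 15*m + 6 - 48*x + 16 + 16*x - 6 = 20*m + x*(-40*m - 32) + 16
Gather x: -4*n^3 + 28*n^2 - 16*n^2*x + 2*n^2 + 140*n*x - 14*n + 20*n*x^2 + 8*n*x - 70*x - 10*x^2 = -4*n^3 + 30*n^2 - 14*n + x^2*(20*n - 10) + x*(-16*n^2 + 148*n - 70)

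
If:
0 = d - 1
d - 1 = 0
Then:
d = 1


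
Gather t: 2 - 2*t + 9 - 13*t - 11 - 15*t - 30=-30*t - 30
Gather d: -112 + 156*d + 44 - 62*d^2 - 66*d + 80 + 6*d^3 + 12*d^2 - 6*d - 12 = 6*d^3 - 50*d^2 + 84*d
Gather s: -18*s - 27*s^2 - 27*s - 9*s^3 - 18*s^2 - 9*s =-9*s^3 - 45*s^2 - 54*s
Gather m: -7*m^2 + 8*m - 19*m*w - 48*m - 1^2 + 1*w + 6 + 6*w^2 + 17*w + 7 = -7*m^2 + m*(-19*w - 40) + 6*w^2 + 18*w + 12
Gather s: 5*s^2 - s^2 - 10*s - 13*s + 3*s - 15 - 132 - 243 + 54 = 4*s^2 - 20*s - 336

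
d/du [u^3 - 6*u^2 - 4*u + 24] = 3*u^2 - 12*u - 4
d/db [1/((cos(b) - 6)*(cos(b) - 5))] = (2*cos(b) - 11)*sin(b)/((cos(b) - 6)^2*(cos(b) - 5)^2)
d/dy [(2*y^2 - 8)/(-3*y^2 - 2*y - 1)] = 4*(-y^2 - 13*y - 4)/(9*y^4 + 12*y^3 + 10*y^2 + 4*y + 1)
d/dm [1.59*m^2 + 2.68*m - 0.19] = 3.18*m + 2.68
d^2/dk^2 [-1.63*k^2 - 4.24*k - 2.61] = -3.26000000000000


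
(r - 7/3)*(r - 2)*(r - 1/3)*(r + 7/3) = r^4 - 7*r^3/3 - 43*r^2/9 + 343*r/27 - 98/27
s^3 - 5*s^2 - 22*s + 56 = (s - 7)*(s - 2)*(s + 4)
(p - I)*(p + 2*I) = p^2 + I*p + 2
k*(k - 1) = k^2 - k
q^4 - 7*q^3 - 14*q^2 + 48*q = q*(q - 8)*(q - 2)*(q + 3)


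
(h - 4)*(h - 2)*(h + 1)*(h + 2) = h^4 - 3*h^3 - 8*h^2 + 12*h + 16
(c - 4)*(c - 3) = c^2 - 7*c + 12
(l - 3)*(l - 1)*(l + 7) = l^3 + 3*l^2 - 25*l + 21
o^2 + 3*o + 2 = (o + 1)*(o + 2)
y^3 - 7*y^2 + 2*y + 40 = (y - 5)*(y - 4)*(y + 2)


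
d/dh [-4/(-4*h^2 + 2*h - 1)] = 8*(1 - 4*h)/(4*h^2 - 2*h + 1)^2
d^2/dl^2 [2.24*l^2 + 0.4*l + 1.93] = 4.48000000000000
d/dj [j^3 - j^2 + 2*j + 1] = 3*j^2 - 2*j + 2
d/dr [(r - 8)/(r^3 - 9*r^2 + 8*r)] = (1 - 2*r)/(r^2*(r^2 - 2*r + 1))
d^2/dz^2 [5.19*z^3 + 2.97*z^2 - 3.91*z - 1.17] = 31.14*z + 5.94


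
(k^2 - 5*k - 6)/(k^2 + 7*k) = (k^2 - 5*k - 6)/(k*(k + 7))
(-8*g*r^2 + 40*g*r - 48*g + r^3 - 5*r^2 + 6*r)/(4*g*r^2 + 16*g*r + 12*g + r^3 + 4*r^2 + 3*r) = (-8*g*r^2 + 40*g*r - 48*g + r^3 - 5*r^2 + 6*r)/(4*g*r^2 + 16*g*r + 12*g + r^3 + 4*r^2 + 3*r)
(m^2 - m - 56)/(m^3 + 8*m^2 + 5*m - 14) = (m - 8)/(m^2 + m - 2)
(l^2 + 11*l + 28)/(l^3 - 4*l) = (l^2 + 11*l + 28)/(l*(l^2 - 4))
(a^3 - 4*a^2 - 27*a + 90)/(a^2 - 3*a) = a - 1 - 30/a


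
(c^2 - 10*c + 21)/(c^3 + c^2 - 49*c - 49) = (c - 3)/(c^2 + 8*c + 7)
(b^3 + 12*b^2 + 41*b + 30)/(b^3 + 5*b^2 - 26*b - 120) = (b^2 + 6*b + 5)/(b^2 - b - 20)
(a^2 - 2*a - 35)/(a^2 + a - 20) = (a - 7)/(a - 4)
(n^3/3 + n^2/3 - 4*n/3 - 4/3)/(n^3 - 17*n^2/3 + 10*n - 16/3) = (n^2 + 3*n + 2)/(3*n^2 - 11*n + 8)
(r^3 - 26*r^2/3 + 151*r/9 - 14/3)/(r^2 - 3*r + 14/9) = (3*r^2 - 19*r + 6)/(3*r - 2)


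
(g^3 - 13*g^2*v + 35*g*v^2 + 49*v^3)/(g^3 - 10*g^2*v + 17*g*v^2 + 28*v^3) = (-g + 7*v)/(-g + 4*v)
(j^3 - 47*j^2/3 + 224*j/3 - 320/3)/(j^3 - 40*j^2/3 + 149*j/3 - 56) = (3*j^2 - 23*j + 40)/(3*j^2 - 16*j + 21)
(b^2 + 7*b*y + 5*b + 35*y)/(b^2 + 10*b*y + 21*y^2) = (b + 5)/(b + 3*y)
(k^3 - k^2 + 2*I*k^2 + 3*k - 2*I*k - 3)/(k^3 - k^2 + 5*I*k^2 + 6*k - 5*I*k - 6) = (k + 3*I)/(k + 6*I)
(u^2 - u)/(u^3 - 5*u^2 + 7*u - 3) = u/(u^2 - 4*u + 3)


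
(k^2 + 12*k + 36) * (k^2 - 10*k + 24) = k^4 + 2*k^3 - 60*k^2 - 72*k + 864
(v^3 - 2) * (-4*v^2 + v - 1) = -4*v^5 + v^4 - v^3 + 8*v^2 - 2*v + 2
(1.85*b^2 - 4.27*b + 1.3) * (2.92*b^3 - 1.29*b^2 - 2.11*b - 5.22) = 5.402*b^5 - 14.8549*b^4 + 5.4008*b^3 - 2.3243*b^2 + 19.5464*b - 6.786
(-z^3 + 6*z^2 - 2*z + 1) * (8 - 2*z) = 2*z^4 - 20*z^3 + 52*z^2 - 18*z + 8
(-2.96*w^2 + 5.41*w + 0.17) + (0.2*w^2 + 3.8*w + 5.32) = -2.76*w^2 + 9.21*w + 5.49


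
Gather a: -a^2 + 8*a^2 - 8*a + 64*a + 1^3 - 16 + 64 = 7*a^2 + 56*a + 49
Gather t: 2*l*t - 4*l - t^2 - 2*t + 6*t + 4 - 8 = -4*l - t^2 + t*(2*l + 4) - 4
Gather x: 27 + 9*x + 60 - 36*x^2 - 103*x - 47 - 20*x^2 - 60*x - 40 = -56*x^2 - 154*x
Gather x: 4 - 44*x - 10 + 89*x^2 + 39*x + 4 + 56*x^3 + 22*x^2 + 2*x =56*x^3 + 111*x^2 - 3*x - 2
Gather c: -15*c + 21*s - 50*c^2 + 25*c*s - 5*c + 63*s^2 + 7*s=-50*c^2 + c*(25*s - 20) + 63*s^2 + 28*s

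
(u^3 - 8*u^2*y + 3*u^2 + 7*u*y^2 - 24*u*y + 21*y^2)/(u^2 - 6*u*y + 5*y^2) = (-u^2 + 7*u*y - 3*u + 21*y)/(-u + 5*y)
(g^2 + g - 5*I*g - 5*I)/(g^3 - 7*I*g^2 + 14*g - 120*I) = (g + 1)/(g^2 - 2*I*g + 24)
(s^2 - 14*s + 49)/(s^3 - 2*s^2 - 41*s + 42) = (s - 7)/(s^2 + 5*s - 6)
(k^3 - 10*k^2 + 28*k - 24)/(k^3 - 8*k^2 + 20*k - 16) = (k - 6)/(k - 4)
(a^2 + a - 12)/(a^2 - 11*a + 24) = (a + 4)/(a - 8)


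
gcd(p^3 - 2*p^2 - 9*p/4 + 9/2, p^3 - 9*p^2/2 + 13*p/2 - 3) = p^2 - 7*p/2 + 3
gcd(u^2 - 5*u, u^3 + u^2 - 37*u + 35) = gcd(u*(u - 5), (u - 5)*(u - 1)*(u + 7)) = u - 5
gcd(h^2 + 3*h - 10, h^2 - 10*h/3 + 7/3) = 1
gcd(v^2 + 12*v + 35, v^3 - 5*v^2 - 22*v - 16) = 1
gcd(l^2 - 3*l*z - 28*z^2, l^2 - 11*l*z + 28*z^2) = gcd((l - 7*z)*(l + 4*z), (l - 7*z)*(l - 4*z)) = -l + 7*z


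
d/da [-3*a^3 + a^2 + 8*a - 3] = -9*a^2 + 2*a + 8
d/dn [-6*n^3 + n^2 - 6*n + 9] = -18*n^2 + 2*n - 6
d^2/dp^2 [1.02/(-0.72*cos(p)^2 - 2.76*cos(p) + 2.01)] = (2.115072*(1 - cos(p)^2)^2 + 6.080832*cos(p)^3 + 14.732064*cos(p)^2 - 6.503112*cos(p) - 20.607264)/(0.72*cos(p)^2 + 2.76*cos(p) - 2.01)^3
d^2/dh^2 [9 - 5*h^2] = -10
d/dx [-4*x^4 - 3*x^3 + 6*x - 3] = -16*x^3 - 9*x^2 + 6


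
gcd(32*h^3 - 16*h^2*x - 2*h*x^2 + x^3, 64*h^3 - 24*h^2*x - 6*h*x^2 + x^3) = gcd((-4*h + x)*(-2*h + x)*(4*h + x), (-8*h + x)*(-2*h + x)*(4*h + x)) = -8*h^2 + 2*h*x + x^2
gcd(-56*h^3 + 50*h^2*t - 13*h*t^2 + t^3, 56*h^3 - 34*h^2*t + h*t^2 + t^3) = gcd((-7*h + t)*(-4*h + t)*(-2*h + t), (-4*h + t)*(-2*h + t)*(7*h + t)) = 8*h^2 - 6*h*t + t^2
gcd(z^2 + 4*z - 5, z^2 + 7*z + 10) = z + 5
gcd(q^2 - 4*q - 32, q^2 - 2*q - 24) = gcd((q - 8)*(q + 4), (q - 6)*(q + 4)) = q + 4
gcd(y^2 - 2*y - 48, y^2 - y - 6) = 1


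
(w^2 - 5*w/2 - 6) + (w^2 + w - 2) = 2*w^2 - 3*w/2 - 8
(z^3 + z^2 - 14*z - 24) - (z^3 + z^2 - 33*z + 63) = 19*z - 87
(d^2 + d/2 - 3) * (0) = 0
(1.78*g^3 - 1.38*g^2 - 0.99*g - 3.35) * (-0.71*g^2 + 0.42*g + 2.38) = -1.2638*g^5 + 1.7274*g^4 + 4.3597*g^3 - 1.3217*g^2 - 3.7632*g - 7.973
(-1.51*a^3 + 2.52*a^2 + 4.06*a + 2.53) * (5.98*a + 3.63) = -9.0298*a^4 + 9.5883*a^3 + 33.4264*a^2 + 29.8672*a + 9.1839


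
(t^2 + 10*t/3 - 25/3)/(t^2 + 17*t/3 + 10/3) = (3*t - 5)/(3*t + 2)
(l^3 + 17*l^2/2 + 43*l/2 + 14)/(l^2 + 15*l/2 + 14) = l + 1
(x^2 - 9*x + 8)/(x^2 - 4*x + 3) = (x - 8)/(x - 3)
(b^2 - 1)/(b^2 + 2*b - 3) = (b + 1)/(b + 3)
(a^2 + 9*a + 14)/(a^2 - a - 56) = (a + 2)/(a - 8)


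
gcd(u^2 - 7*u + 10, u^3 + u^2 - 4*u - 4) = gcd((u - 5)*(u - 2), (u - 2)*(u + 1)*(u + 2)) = u - 2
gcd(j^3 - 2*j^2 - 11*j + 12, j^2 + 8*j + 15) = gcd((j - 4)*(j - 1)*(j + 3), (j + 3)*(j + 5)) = j + 3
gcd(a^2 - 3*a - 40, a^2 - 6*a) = 1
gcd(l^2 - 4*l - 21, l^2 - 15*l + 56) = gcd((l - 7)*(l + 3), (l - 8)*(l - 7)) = l - 7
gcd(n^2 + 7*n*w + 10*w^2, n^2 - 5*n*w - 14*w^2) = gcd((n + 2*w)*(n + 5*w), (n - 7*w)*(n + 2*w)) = n + 2*w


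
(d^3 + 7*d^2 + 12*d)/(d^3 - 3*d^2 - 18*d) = (d + 4)/(d - 6)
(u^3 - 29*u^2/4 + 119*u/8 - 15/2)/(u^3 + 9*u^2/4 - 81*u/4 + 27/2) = (u^2 - 13*u/2 + 10)/(u^2 + 3*u - 18)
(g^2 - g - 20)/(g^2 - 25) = (g + 4)/(g + 5)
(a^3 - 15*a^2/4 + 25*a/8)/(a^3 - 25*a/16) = 2*(2*a - 5)/(4*a + 5)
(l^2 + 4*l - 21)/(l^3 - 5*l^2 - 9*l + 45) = (l + 7)/(l^2 - 2*l - 15)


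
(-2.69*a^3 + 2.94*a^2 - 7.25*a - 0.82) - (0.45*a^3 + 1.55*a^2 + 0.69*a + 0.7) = -3.14*a^3 + 1.39*a^2 - 7.94*a - 1.52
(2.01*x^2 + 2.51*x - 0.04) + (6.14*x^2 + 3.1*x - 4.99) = 8.15*x^2 + 5.61*x - 5.03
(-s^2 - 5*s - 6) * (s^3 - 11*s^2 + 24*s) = -s^5 + 6*s^4 + 25*s^3 - 54*s^2 - 144*s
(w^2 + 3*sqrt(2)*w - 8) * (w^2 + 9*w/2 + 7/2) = w^4 + 3*sqrt(2)*w^3 + 9*w^3/2 - 9*w^2/2 + 27*sqrt(2)*w^2/2 - 36*w + 21*sqrt(2)*w/2 - 28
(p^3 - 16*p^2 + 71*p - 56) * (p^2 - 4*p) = p^5 - 20*p^4 + 135*p^3 - 340*p^2 + 224*p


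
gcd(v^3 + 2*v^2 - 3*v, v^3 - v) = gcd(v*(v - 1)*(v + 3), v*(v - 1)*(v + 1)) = v^2 - v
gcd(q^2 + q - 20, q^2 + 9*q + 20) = q + 5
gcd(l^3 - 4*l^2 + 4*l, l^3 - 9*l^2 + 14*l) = l^2 - 2*l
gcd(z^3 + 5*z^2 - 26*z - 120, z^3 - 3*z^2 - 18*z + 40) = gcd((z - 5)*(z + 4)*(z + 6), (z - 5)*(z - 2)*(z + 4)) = z^2 - z - 20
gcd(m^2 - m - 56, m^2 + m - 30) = 1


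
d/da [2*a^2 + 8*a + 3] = 4*a + 8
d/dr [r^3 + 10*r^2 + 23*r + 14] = 3*r^2 + 20*r + 23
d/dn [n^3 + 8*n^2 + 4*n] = 3*n^2 + 16*n + 4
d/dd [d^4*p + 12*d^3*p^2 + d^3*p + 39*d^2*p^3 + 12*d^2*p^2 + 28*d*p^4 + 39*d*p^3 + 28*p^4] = p*(4*d^3 + 36*d^2*p + 3*d^2 + 78*d*p^2 + 24*d*p + 28*p^3 + 39*p^2)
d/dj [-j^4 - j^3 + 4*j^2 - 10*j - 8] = -4*j^3 - 3*j^2 + 8*j - 10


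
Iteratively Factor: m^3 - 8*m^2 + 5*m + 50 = (m + 2)*(m^2 - 10*m + 25) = (m - 5)*(m + 2)*(m - 5)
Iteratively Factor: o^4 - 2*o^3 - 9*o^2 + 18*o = (o)*(o^3 - 2*o^2 - 9*o + 18) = o*(o + 3)*(o^2 - 5*o + 6) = o*(o - 3)*(o + 3)*(o - 2)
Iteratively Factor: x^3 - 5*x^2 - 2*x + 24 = (x - 3)*(x^2 - 2*x - 8) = (x - 3)*(x + 2)*(x - 4)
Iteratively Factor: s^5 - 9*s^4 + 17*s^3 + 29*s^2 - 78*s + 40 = (s - 1)*(s^4 - 8*s^3 + 9*s^2 + 38*s - 40) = (s - 5)*(s - 1)*(s^3 - 3*s^2 - 6*s + 8) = (s - 5)*(s - 1)*(s + 2)*(s^2 - 5*s + 4) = (s - 5)*(s - 1)^2*(s + 2)*(s - 4)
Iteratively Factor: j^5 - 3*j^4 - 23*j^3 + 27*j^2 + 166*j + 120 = (j + 2)*(j^4 - 5*j^3 - 13*j^2 + 53*j + 60) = (j - 5)*(j + 2)*(j^3 - 13*j - 12) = (j - 5)*(j + 2)*(j + 3)*(j^2 - 3*j - 4) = (j - 5)*(j + 1)*(j + 2)*(j + 3)*(j - 4)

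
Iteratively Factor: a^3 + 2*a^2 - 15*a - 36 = (a - 4)*(a^2 + 6*a + 9) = (a - 4)*(a + 3)*(a + 3)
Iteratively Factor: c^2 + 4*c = (c + 4)*(c)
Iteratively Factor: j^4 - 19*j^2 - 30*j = (j - 5)*(j^3 + 5*j^2 + 6*j) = (j - 5)*(j + 2)*(j^2 + 3*j) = (j - 5)*(j + 2)*(j + 3)*(j)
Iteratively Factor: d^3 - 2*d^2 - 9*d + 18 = (d - 3)*(d^2 + d - 6) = (d - 3)*(d - 2)*(d + 3)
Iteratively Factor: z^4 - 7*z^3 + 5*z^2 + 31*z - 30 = (z - 3)*(z^3 - 4*z^2 - 7*z + 10) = (z - 3)*(z + 2)*(z^2 - 6*z + 5) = (z - 5)*(z - 3)*(z + 2)*(z - 1)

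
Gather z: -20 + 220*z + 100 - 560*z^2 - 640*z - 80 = -560*z^2 - 420*z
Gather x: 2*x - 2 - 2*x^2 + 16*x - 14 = -2*x^2 + 18*x - 16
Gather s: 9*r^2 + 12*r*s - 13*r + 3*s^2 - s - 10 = 9*r^2 - 13*r + 3*s^2 + s*(12*r - 1) - 10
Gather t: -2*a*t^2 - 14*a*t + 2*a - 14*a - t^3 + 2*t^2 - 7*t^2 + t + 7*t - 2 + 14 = -12*a - t^3 + t^2*(-2*a - 5) + t*(8 - 14*a) + 12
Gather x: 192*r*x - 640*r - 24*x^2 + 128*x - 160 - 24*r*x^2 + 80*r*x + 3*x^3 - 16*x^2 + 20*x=-640*r + 3*x^3 + x^2*(-24*r - 40) + x*(272*r + 148) - 160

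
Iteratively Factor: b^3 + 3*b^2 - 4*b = (b)*(b^2 + 3*b - 4) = b*(b - 1)*(b + 4)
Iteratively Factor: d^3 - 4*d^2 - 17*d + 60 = (d + 4)*(d^2 - 8*d + 15) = (d - 5)*(d + 4)*(d - 3)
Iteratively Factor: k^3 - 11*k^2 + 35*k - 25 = (k - 5)*(k^2 - 6*k + 5) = (k - 5)*(k - 1)*(k - 5)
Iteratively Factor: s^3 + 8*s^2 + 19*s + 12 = (s + 3)*(s^2 + 5*s + 4) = (s + 3)*(s + 4)*(s + 1)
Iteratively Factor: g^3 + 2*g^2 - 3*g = (g - 1)*(g^2 + 3*g) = g*(g - 1)*(g + 3)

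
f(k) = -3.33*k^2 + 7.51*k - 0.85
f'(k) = 7.51 - 6.66*k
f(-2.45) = -39.24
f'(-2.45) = 23.83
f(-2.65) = -44.14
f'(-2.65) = 25.16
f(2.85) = -6.49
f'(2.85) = -11.47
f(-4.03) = -85.20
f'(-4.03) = 34.35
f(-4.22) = -91.84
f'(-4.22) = 35.62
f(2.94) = -7.55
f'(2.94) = -12.07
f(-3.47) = -67.01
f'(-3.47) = 30.62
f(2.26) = -0.89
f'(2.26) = -7.54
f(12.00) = -390.25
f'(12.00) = -72.41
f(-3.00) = -53.35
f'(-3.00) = 27.49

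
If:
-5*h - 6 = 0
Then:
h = -6/5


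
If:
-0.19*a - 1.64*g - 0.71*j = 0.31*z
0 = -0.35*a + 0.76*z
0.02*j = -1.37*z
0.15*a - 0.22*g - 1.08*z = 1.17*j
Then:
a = 0.00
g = 0.00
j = 0.00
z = 0.00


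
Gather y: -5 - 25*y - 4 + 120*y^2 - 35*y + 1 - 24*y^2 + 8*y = 96*y^2 - 52*y - 8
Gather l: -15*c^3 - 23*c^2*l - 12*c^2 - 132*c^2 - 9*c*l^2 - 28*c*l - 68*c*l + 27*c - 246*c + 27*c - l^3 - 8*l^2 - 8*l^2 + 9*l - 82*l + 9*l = -15*c^3 - 144*c^2 - 192*c - l^3 + l^2*(-9*c - 16) + l*(-23*c^2 - 96*c - 64)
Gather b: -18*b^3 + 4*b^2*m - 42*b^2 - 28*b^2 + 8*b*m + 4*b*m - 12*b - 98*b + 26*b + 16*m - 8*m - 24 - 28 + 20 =-18*b^3 + b^2*(4*m - 70) + b*(12*m - 84) + 8*m - 32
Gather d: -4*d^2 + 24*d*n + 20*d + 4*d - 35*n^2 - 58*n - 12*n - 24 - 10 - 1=-4*d^2 + d*(24*n + 24) - 35*n^2 - 70*n - 35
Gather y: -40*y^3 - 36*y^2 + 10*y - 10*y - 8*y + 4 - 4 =-40*y^3 - 36*y^2 - 8*y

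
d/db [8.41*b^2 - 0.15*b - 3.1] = 16.82*b - 0.15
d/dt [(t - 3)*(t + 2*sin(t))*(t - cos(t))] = (t - 3)*(t + 2*sin(t))*(sin(t) + 1) + (t - 3)*(t - cos(t))*(2*cos(t) + 1) + (t + 2*sin(t))*(t - cos(t))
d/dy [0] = 0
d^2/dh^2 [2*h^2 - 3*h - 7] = 4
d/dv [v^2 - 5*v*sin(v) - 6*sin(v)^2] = -5*v*cos(v) + 2*v - 5*sin(v) - 6*sin(2*v)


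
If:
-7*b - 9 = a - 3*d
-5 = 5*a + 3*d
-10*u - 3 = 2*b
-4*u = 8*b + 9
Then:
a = -77/72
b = -13/12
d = 25/216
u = -1/12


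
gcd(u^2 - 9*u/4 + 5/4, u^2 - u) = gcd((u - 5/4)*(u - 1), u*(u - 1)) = u - 1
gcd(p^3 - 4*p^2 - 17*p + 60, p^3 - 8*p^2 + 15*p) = p^2 - 8*p + 15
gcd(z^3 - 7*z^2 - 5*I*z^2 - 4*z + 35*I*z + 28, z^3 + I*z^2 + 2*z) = z - I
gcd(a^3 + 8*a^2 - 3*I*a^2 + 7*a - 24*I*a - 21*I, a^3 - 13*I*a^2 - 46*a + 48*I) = a - 3*I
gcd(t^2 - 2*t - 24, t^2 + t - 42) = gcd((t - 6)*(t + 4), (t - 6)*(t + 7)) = t - 6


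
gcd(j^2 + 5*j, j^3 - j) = j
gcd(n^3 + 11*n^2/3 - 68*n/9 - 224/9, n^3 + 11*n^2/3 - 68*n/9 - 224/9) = n^3 + 11*n^2/3 - 68*n/9 - 224/9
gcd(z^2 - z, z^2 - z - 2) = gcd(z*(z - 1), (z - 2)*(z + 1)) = 1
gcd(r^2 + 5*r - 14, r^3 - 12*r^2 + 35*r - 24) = 1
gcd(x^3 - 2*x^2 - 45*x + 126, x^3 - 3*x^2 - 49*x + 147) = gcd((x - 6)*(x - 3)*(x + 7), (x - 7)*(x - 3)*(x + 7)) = x^2 + 4*x - 21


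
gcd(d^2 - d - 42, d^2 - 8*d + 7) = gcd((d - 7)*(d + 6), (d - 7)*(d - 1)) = d - 7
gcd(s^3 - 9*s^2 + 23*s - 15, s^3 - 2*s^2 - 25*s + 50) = s - 5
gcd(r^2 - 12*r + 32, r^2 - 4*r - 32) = r - 8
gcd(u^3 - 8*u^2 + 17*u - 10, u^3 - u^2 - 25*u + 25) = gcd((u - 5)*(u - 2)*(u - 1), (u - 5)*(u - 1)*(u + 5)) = u^2 - 6*u + 5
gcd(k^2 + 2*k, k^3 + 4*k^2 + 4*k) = k^2 + 2*k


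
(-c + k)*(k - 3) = -c*k + 3*c + k^2 - 3*k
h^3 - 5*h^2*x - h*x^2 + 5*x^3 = (h - 5*x)*(h - x)*(h + x)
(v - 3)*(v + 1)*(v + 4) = v^3 + 2*v^2 - 11*v - 12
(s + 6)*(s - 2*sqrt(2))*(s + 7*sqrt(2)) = s^3 + 6*s^2 + 5*sqrt(2)*s^2 - 28*s + 30*sqrt(2)*s - 168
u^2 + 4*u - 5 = (u - 1)*(u + 5)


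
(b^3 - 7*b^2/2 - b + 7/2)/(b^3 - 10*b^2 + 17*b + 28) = (2*b^2 - 9*b + 7)/(2*(b^2 - 11*b + 28))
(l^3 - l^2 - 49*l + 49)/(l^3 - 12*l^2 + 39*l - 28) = (l + 7)/(l - 4)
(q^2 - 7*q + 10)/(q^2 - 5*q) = (q - 2)/q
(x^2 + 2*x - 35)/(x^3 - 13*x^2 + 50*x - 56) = (x^2 + 2*x - 35)/(x^3 - 13*x^2 + 50*x - 56)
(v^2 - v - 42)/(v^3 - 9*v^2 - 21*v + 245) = (v + 6)/(v^2 - 2*v - 35)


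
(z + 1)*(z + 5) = z^2 + 6*z + 5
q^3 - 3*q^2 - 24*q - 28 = (q - 7)*(q + 2)^2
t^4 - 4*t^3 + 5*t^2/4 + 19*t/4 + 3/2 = (t - 3)*(t - 2)*(t + 1/2)^2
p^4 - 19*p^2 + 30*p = p*(p - 3)*(p - 2)*(p + 5)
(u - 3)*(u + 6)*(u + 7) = u^3 + 10*u^2 + 3*u - 126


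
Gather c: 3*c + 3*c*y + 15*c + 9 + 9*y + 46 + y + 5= c*(3*y + 18) + 10*y + 60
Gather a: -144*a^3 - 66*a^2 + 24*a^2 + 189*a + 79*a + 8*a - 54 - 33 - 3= -144*a^3 - 42*a^2 + 276*a - 90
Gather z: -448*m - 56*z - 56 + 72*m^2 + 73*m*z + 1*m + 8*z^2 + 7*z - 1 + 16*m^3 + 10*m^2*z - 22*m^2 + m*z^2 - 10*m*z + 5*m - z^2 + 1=16*m^3 + 50*m^2 - 442*m + z^2*(m + 7) + z*(10*m^2 + 63*m - 49) - 56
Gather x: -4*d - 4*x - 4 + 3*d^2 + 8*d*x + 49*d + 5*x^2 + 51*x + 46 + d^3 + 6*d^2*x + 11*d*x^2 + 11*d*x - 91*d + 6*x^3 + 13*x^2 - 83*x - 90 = d^3 + 3*d^2 - 46*d + 6*x^3 + x^2*(11*d + 18) + x*(6*d^2 + 19*d - 36) - 48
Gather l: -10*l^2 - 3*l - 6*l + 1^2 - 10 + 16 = -10*l^2 - 9*l + 7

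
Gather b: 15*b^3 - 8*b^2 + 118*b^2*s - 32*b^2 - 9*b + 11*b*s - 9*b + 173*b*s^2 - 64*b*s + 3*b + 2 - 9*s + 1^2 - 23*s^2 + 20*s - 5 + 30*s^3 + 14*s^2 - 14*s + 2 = 15*b^3 + b^2*(118*s - 40) + b*(173*s^2 - 53*s - 15) + 30*s^3 - 9*s^2 - 3*s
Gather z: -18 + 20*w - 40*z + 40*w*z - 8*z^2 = 20*w - 8*z^2 + z*(40*w - 40) - 18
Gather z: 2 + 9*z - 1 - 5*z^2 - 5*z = -5*z^2 + 4*z + 1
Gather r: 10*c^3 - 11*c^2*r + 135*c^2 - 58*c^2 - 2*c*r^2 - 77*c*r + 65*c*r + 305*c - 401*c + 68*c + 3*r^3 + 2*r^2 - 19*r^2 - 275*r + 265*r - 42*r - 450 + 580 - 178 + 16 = 10*c^3 + 77*c^2 - 28*c + 3*r^3 + r^2*(-2*c - 17) + r*(-11*c^2 - 12*c - 52) - 32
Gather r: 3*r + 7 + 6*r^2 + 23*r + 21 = 6*r^2 + 26*r + 28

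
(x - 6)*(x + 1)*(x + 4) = x^3 - x^2 - 26*x - 24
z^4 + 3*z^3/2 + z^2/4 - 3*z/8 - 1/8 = (z - 1/2)*(z + 1/2)^2*(z + 1)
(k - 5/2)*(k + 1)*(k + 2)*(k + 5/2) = k^4 + 3*k^3 - 17*k^2/4 - 75*k/4 - 25/2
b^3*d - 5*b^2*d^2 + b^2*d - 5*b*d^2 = b*(b - 5*d)*(b*d + d)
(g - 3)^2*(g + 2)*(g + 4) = g^4 - 19*g^2 + 6*g + 72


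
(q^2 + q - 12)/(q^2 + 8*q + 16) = (q - 3)/(q + 4)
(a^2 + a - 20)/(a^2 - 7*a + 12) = (a + 5)/(a - 3)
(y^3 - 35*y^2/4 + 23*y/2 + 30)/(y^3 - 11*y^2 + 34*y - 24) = (y + 5/4)/(y - 1)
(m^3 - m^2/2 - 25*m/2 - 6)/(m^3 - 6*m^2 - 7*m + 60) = (m + 1/2)/(m - 5)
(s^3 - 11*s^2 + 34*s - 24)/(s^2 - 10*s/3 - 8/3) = 3*(s^2 - 7*s + 6)/(3*s + 2)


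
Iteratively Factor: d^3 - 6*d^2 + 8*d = (d)*(d^2 - 6*d + 8) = d*(d - 2)*(d - 4)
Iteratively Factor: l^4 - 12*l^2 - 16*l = (l - 4)*(l^3 + 4*l^2 + 4*l) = l*(l - 4)*(l^2 + 4*l + 4) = l*(l - 4)*(l + 2)*(l + 2)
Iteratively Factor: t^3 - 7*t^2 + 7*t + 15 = (t - 5)*(t^2 - 2*t - 3) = (t - 5)*(t - 3)*(t + 1)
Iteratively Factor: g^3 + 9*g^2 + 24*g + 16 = (g + 1)*(g^2 + 8*g + 16) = (g + 1)*(g + 4)*(g + 4)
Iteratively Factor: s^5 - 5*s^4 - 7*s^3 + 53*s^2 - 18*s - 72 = (s - 3)*(s^4 - 2*s^3 - 13*s^2 + 14*s + 24) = (s - 4)*(s - 3)*(s^3 + 2*s^2 - 5*s - 6) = (s - 4)*(s - 3)*(s + 3)*(s^2 - s - 2) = (s - 4)*(s - 3)*(s + 1)*(s + 3)*(s - 2)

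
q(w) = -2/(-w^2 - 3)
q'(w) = -4*w/(-w^2 - 3)^2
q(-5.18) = 0.07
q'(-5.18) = 0.02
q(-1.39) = 0.41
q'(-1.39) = 0.23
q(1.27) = 0.43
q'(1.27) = -0.24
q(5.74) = 0.06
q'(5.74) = -0.02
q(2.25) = 0.25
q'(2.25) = -0.14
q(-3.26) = 0.15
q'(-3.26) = 0.07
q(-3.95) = 0.11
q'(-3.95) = 0.05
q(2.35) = 0.23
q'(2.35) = -0.13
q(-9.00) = 0.02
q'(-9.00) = 0.01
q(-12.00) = 0.01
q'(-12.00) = 0.00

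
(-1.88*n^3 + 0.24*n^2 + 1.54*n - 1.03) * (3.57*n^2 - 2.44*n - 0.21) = -6.7116*n^5 + 5.444*n^4 + 5.307*n^3 - 7.4851*n^2 + 2.1898*n + 0.2163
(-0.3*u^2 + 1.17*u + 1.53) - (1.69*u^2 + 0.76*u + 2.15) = -1.99*u^2 + 0.41*u - 0.62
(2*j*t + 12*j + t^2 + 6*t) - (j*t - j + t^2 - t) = j*t + 13*j + 7*t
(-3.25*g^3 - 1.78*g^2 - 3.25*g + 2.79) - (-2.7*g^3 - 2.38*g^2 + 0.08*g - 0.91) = -0.55*g^3 + 0.6*g^2 - 3.33*g + 3.7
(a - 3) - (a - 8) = 5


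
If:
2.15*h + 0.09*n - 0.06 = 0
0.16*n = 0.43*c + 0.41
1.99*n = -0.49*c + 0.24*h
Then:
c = -0.87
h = 0.02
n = 0.22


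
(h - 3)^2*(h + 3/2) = h^3 - 9*h^2/2 + 27/2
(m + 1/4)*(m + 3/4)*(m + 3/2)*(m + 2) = m^4 + 9*m^3/2 + 107*m^2/16 + 117*m/32 + 9/16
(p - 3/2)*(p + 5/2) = p^2 + p - 15/4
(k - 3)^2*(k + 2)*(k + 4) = k^4 - 19*k^2 + 6*k + 72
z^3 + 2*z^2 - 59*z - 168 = (z - 8)*(z + 3)*(z + 7)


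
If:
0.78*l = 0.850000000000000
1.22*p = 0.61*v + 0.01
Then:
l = 1.09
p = 0.5*v + 0.00819672131147541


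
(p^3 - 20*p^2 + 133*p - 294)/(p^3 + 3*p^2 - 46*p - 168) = (p^2 - 13*p + 42)/(p^2 + 10*p + 24)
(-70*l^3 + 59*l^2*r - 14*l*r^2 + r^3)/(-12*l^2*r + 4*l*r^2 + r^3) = (35*l^2 - 12*l*r + r^2)/(r*(6*l + r))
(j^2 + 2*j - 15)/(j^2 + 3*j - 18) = (j + 5)/(j + 6)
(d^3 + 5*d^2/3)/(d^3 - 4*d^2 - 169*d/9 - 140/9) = 3*d^2/(3*d^2 - 17*d - 28)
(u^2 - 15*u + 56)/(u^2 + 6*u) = (u^2 - 15*u + 56)/(u*(u + 6))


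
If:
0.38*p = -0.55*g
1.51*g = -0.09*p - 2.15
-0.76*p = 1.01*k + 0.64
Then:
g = -1.56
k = -2.33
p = 2.26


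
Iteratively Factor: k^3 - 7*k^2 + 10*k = (k)*(k^2 - 7*k + 10) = k*(k - 2)*(k - 5)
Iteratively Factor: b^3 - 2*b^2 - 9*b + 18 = (b + 3)*(b^2 - 5*b + 6) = (b - 2)*(b + 3)*(b - 3)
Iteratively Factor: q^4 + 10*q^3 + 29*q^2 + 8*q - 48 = (q + 4)*(q^3 + 6*q^2 + 5*q - 12) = (q + 4)^2*(q^2 + 2*q - 3) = (q - 1)*(q + 4)^2*(q + 3)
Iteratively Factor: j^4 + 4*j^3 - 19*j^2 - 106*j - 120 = (j + 3)*(j^3 + j^2 - 22*j - 40) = (j + 2)*(j + 3)*(j^2 - j - 20) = (j + 2)*(j + 3)*(j + 4)*(j - 5)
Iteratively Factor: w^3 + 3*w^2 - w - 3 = (w + 1)*(w^2 + 2*w - 3) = (w + 1)*(w + 3)*(w - 1)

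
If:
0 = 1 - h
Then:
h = 1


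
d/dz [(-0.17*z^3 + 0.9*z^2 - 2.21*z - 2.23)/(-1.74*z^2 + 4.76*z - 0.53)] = (0.2958*z^4 - 1.6184*z^3 + 0.7089*z^2 - 8.7144*z + 11.7861)/(3.0276*z^4 - 16.5648*z^3 + 24.502*z^2 - 5.0456*z + 0.2809)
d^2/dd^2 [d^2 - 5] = 2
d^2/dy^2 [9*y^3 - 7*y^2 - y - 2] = 54*y - 14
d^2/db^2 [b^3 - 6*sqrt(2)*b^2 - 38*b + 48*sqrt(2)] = 6*b - 12*sqrt(2)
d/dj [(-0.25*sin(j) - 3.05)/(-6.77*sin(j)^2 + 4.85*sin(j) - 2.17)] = (-1.6925*sin(j)^2 - 41.297*sin(j) + 15.335)*cos(j)/(45.8329*sin(j)^4 - 65.669*sin(j)^3 + 52.9043*sin(j)^2 - 21.049*sin(j) + 4.7089)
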